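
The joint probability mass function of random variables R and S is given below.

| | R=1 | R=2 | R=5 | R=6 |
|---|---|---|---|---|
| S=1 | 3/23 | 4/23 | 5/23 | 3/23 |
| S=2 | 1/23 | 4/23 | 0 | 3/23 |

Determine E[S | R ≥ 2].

P(R ≥ 2) = 19/23.
Summing S·P(R=x,S=y) over the conditioning event gives 26/23.
E[S | R ≥ 2] = (26/23) / (19/23) = 26/19.

26/19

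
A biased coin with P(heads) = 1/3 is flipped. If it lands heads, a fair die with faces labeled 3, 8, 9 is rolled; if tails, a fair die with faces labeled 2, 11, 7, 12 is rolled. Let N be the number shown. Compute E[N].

E[N | heads] = (3+8+9)/3 = 20/3.
E[N | tails] = (2+11+7+12)/4 = 8.
E[N] = (1/3)·(20/3) + (2/3)·(8) = 68/9.

68/9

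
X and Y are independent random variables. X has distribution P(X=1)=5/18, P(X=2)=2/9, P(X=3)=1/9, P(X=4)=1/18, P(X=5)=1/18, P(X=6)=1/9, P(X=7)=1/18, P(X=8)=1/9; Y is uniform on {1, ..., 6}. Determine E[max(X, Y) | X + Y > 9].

7

P(X + Y > 9) = 23/108.
Summing max(X,Y)·P(x,y) over outcomes with X + Y > 9 gives 161/108.
E[max(X, Y) | X + Y > 9] = (161/108) / (23/108) = 7.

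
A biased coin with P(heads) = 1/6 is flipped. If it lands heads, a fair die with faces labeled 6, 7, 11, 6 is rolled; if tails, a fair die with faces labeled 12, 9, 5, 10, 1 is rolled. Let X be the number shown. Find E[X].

E[X | heads] = (6+7+11+6)/4 = 15/2.
E[X | tails] = (12+9+5+10+1)/5 = 37/5.
E[X] = (1/6)·(15/2) + (5/6)·(37/5) = 89/12.

89/12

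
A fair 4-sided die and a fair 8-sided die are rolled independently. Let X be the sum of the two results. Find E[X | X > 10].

34/3

P(X > 10) = 3/32.
Σ over the event: 11·1/16 + 12·1/32 = 17/16.
E[X | X > 10] = (17/16) / (3/32) = 34/3.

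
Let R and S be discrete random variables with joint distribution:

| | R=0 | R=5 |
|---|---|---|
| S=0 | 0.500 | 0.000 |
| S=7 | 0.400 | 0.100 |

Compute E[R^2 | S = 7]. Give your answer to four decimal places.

5.0000

P(S = 7) = 0.500.
Σ R^2·P over the event = 0·(0.400) + 25·(0.100) = 2.500.
E[R^2 | S = 7] = (2.500) / (0.500) = 5.0000.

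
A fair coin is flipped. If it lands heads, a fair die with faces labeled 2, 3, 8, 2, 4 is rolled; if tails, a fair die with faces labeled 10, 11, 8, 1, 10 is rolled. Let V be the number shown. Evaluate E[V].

E[V | heads] = (2+3+8+2+4)/5 = 19/5.
E[V | tails] = (10+11+8+1+10)/5 = 8.
By the law of total expectation,
E[V] = (1/2)·(19/5) + (1/2)·(8) = 59/10.

59/10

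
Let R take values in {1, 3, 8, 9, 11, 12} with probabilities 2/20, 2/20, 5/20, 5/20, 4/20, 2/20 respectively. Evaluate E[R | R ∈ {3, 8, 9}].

91/12

P(R ∈ {3, 8, 9}) = 3/5.
Σ over the event: 3·1/10 + 8·1/4 + 9·1/4 = 91/20.
E[R | R ∈ {3, 8, 9}] = (91/20) / (3/5) = 91/12.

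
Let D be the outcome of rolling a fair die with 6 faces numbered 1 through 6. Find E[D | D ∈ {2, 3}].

P(D ∈ {2, 3}) = 1/3.
Σ over the event: 2·1/6 + 3·1/6 = 5/6.
E[D | D ∈ {2, 3}] = (5/6) / (1/3) = 5/2.

5/2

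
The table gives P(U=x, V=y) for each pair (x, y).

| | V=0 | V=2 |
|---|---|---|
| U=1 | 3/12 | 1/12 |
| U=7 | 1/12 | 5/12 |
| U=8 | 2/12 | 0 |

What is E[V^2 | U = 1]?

1

P(U = 1) = 1/3.
Summing V^2·P(U=x,V=y) over the conditioning event gives 1/3.
E[V^2 | U = 1] = (1/3) / (1/3) = 1.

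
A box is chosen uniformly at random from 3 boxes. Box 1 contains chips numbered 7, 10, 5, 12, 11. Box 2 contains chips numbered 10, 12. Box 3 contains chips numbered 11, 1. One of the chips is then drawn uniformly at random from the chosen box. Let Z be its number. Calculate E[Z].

E[Z | box 1] = (7+10+5+12+11)/5 = 9.
E[Z | box 2] = (10+12)/2 = 11.
E[Z | box 3] = (11+1)/2 = 6.
E[Z] = (1/3)·(9) + (1/3)·(11) + (1/3)·(6) = 26/3.

26/3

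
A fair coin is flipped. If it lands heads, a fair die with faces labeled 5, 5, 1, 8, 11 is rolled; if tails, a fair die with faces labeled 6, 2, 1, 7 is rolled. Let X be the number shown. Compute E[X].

5

E[X | heads] = (5+5+1+8+11)/5 = 6.
E[X | tails] = (6+2+1+7)/4 = 4.
E[X] = (1/2)·(6) + (1/2)·(4) = 5.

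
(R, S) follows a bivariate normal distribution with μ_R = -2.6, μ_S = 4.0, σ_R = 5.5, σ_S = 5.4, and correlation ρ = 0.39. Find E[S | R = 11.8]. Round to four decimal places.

9.5139

The regression of S on R has slope ρ·σ_S/σ_R and passes through (μ_R, μ_S).
E[S | R=11.8] = 4.0 + (0.39)·(5.4/5.5)·(11.8 − (-2.6)) = 4.0 + (0.38291)·(14.4) = 9.5139.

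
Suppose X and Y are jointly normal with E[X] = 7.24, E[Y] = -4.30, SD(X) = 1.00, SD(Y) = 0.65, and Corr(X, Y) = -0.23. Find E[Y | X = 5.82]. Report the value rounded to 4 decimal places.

E[Y | X=x] = μ_Y + ρ(σ_Y/σ_X)(x − μ_X) for jointly normal variables.
E[Y | X=5.82] = -4.30 + (-0.23)·(0.65/1.00)·(5.82 − (7.24)) = -4.30 + (-0.1495)·(-1.42) = -4.0877.

-4.0877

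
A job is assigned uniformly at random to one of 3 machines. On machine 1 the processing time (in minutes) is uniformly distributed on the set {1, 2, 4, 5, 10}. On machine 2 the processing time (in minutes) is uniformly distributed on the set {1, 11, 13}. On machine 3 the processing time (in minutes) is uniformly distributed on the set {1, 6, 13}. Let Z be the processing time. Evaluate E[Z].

97/15

E[Z | machine 1] = (1+2+4+5+10)/5 = 22/5.
E[Z | machine 2] = (1+11+13)/3 = 25/3.
E[Z | machine 3] = (1+6+13)/3 = 20/3.
E[Z] = (1/3)·(22/5) + (1/3)·(25/3) + (1/3)·(20/3) = 97/15.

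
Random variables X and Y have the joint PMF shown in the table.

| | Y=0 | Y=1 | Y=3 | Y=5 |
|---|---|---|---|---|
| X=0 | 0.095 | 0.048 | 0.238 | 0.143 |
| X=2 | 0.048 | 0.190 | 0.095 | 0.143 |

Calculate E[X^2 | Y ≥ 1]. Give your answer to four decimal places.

P(Y ≥ 1) = 0.857.
Σ X^2·P over the event = 0·(0.048) + 0·(0.238) + 0·(0.143) + 4·(0.190) + 4·(0.095) + 4·(0.143) = 1.712.
E[X^2 | Y ≥ 1] = (1.712) / (0.857) = 1.9977.

1.9977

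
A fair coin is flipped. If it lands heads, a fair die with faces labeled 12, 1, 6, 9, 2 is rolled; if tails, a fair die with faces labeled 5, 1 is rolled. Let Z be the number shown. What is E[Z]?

9/2

E[Z | heads] = (12+1+6+9+2)/5 = 6.
E[Z | tails] = (5+1)/2 = 3.
E[Z] = (1/2)·(6) + (1/2)·(3) = 9/2.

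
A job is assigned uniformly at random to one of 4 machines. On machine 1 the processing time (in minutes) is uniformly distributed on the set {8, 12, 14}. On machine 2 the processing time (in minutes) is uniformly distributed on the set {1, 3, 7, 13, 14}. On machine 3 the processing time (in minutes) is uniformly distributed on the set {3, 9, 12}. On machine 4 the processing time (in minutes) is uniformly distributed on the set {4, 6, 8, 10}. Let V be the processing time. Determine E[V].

509/60

E[V | machine 1] = (8+12+14)/3 = 34/3.
E[V | machine 2] = (1+3+7+13+14)/5 = 38/5.
E[V | machine 3] = (3+9+12)/3 = 8.
E[V | machine 4] = (4+6+8+10)/4 = 7.
E[V] = (1/4)·(34/3) + (1/4)·(38/5) + (1/4)·(8) + (1/4)·(7) = 509/60.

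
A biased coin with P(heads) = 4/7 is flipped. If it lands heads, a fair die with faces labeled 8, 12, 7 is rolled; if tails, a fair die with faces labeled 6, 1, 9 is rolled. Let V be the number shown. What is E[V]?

E[V | heads] = (8+12+7)/3 = 9.
E[V | tails] = (6+1+9)/3 = 16/3.
E[V] = (4/7)·(9) + (3/7)·(16/3) = 52/7.

52/7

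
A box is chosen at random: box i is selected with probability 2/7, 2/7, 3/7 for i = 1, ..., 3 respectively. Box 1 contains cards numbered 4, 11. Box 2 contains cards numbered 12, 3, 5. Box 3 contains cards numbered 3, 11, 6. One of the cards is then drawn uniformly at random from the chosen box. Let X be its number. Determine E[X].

145/21

E[X | box 1] = (4+11)/2 = 15/2.
E[X | box 2] = (12+3+5)/3 = 20/3.
E[X | box 3] = (3+11+6)/3 = 20/3.
By the law of total expectation,
E[X] = (2/7)·(15/2) + (2/7)·(20/3) + (3/7)·(20/3) = 145/21.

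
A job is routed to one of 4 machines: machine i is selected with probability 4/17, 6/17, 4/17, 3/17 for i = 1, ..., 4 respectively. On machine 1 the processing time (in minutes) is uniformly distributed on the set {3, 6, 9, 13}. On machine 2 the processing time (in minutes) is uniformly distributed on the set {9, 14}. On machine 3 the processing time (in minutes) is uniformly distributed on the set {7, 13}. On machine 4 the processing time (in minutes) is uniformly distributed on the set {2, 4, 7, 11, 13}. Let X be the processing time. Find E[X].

E[X | machine 1] = (3+6+9+13)/4 = 31/4.
E[X | machine 2] = (9+14)/2 = 23/2.
E[X | machine 3] = (7+13)/2 = 10.
E[X | machine 4] = (2+4+7+11+13)/5 = 37/5.
E[X] = (4/17)·(31/4) + (6/17)·(23/2) + (4/17)·(10) + (3/17)·(37/5) = 811/85.

811/85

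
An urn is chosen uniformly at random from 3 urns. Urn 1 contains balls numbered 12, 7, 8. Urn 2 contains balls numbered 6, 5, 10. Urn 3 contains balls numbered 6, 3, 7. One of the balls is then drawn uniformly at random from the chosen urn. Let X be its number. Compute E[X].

E[X | urn 1] = (12+7+8)/3 = 9.
E[X | urn 2] = (6+5+10)/3 = 7.
E[X | urn 3] = (6+3+7)/3 = 16/3.
E[X] = (1/3)·(9) + (1/3)·(7) + (1/3)·(16/3) = 64/9.

64/9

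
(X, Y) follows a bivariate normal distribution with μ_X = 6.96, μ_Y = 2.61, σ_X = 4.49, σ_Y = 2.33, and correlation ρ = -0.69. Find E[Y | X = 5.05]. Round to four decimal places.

For a bivariate normal, E[Y | X=x] = μ_Y + ρ·(σ_Y/σ_X)·(x − μ_X).
E[Y | X=5.05] = 2.61 + (-0.69)·(2.33/4.49)·(5.05 − (6.96)) = 2.61 + (-0.35806)·(-1.91) = 3.2939.

3.2939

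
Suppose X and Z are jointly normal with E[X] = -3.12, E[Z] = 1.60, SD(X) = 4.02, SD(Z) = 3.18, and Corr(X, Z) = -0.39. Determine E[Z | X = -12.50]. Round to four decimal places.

E[Z | X=x] = μ_Z + ρ(σ_Z/σ_X)(x − μ_X) for jointly normal variables.
E[Z | X=-12.50] = 1.60 + (-0.39)·(3.18/4.02)·(-12.50 − (-3.12)) = 1.60 + (-0.30851)·(-9.38) = 4.4938.

4.4938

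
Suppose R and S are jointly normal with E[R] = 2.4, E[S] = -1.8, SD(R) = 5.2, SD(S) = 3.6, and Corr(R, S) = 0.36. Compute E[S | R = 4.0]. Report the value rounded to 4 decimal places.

-1.4012

E[S | R=x] = μ_S + ρ(σ_S/σ_R)(x − μ_R) for jointly normal variables.
E[S | R=4.0] = -1.8 + (0.36)·(3.6/5.2)·(4.0 − (2.4)) = -1.8 + (0.24923)·(1.6) = -1.4012.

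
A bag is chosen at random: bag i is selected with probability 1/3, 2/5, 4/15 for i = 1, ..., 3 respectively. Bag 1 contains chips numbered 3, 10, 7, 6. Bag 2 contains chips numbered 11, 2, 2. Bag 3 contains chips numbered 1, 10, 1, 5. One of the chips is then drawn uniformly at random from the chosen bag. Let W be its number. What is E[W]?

E[W | bag 1] = (3+10+7+6)/4 = 13/2.
E[W | bag 2] = (11+2+2)/3 = 5.
E[W | bag 3] = (1+10+1+5)/4 = 17/4.
By the law of total expectation,
E[W] = (1/3)·(13/2) + (2/5)·(5) + (4/15)·(17/4) = 53/10.

53/10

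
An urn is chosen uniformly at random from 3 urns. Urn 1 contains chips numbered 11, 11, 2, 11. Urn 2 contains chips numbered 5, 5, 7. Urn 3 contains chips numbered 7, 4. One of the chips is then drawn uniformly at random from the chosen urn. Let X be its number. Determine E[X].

239/36

E[X | urn 1] = (11+11+2+11)/4 = 35/4.
E[X | urn 2] = (5+5+7)/3 = 17/3.
E[X | urn 3] = (7+4)/2 = 11/2.
E[X] = (1/3)·(35/4) + (1/3)·(17/3) + (1/3)·(11/2) = 239/36.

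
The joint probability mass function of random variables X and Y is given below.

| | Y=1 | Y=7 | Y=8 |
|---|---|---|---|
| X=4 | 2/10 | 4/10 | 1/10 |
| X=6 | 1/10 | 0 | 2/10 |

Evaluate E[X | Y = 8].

P(Y = 8) = 3/10.
Σ X·P over the event = 4·(1/10) + 6·(2/10) = 8/5.
E[X | Y = 8] = (8/5) / (3/10) = 16/3.

16/3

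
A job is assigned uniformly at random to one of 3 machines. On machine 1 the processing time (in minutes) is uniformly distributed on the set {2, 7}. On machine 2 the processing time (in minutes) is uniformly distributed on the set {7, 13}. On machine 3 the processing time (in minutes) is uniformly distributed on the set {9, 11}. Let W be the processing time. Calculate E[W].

E[W | machine 1] = (2+7)/2 = 9/2.
E[W | machine 2] = (7+13)/2 = 10.
E[W | machine 3] = (9+11)/2 = 10.
E[W] = (1/3)·(9/2) + (1/3)·(10) + (1/3)·(10) = 49/6.

49/6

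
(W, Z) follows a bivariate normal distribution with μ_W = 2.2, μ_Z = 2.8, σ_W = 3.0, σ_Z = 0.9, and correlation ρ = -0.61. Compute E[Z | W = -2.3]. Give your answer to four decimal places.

For a bivariate normal, E[Z | W=x] = μ_Z + ρ·(σ_Z/σ_W)·(x − μ_W).
E[Z | W=-2.3] = 2.8 + (-0.61)·(0.9/3.0)·(-2.3 − (2.2)) = 2.8 + (-0.183)·(-4.5) = 3.6235.

3.6235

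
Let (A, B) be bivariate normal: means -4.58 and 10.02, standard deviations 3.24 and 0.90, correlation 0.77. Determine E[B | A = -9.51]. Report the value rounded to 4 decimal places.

E[B | A=x] = μ_B + ρ(σ_B/σ_A)(x − μ_A) for jointly normal variables.
E[B | A=-9.51] = 10.02 + (0.77)·(0.90/3.24)·(-9.51 − (-4.58)) = 10.02 + (0.21389)·(-4.93) = 8.9655.

8.9655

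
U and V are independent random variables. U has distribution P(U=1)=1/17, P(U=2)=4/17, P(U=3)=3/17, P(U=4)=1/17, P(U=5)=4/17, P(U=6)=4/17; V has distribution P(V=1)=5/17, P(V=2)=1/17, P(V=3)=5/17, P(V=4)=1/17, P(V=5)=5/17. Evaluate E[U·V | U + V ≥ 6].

1027/70

P(U + V ≥ 6) = 210/289.
Summing UV·P(x,y) over outcomes with U + V ≥ 6 gives 3081/289.
E[U·V | U + V ≥ 6] = (3081/289) / (210/289) = 1027/70.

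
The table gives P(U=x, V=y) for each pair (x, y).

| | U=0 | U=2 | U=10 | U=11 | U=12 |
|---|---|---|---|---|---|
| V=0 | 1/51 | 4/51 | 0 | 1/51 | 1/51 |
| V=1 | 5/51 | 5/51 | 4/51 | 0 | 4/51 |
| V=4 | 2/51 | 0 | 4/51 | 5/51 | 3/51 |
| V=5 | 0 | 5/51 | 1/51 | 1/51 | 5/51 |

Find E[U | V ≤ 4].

P(V ≤ 4) = 13/17.
Summing U·P(U=x,V=y) over the conditioning event gives 260/51.
E[U | V ≤ 4] = (260/51) / (13/17) = 20/3.

20/3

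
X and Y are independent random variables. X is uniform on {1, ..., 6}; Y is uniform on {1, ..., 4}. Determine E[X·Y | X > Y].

P(X > Y) = 7/12.
Summing XY·P(x,y) over outcomes with X > Y gives 145/24.
E[X·Y | X > Y] = (145/24) / (7/12) = 145/14.

145/14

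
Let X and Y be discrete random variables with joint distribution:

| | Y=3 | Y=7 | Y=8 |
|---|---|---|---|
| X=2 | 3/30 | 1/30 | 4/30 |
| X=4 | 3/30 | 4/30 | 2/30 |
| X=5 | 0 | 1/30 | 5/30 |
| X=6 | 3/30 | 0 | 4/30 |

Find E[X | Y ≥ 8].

P(Y ≥ 8) = 1/2.
Summing X·P(X=x,Y=y) over the conditioning event gives 13/6.
E[X | Y ≥ 8] = (13/6) / (1/2) = 13/3.

13/3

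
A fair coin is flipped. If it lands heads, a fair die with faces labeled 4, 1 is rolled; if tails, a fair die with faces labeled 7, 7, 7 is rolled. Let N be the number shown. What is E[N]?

E[N | heads] = (4+1)/2 = 5/2.
E[N | tails] = (7+7+7)/3 = 7.
By the law of total expectation,
E[N] = (1/2)·(5/2) + (1/2)·(7) = 19/4.

19/4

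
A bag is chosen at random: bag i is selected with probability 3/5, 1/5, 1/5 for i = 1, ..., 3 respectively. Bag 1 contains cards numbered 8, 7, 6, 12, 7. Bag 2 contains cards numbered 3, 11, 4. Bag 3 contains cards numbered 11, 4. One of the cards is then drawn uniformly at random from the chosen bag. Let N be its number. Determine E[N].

15/2

E[N | bag 1] = (8+7+6+12+7)/5 = 8.
E[N | bag 2] = (3+11+4)/3 = 6.
E[N | bag 3] = (11+4)/2 = 15/2.
E[N] = (3/5)·(8) + (1/5)·(6) + (1/5)·(15/2) = 15/2.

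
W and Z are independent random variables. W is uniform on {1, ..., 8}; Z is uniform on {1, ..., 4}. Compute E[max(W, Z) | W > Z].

62/11

P(W > Z) = 11/16.
Summing max(W,Z)·P(x,y) over outcomes with W > Z gives 31/8.
E[max(W, Z) | W > Z] = (31/8) / (11/16) = 62/11.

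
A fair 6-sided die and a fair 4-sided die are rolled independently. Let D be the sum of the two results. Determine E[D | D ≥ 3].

142/23

P(D ≥ 3) = 23/24.
Σ over the event: 3·1/12 + 4·1/8 + 5·1/6 + 6·1/6 + 7·1/6 + 8·1/8 + 9·1/12 + 10·1/24 = 71/12.
E[D | D ≥ 3] = (71/12) / (23/24) = 142/23.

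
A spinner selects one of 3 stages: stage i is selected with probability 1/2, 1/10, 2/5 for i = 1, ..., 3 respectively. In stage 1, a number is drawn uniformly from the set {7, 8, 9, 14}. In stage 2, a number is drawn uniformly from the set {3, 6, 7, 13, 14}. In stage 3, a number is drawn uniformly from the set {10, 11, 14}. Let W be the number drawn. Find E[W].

3083/300

E[W | stage 1] = (7+8+9+14)/4 = 19/2.
E[W | stage 2] = (3+6+7+13+14)/5 = 43/5.
E[W | stage 3] = (10+11+14)/3 = 35/3.
E[W] = (1/2)·(19/2) + (1/10)·(43/5) + (2/5)·(35/3) = 3083/300.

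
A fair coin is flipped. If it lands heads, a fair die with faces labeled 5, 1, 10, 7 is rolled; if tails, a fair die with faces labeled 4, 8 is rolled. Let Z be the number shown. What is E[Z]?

E[Z | heads] = (5+1+10+7)/4 = 23/4.
E[Z | tails] = (4+8)/2 = 6.
By the law of total expectation,
E[Z] = (1/2)·(23/4) + (1/2)·(6) = 47/8.

47/8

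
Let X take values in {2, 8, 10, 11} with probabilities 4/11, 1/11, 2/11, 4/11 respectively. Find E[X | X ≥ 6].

P(X ≥ 6) = 7/11.
Σ over the event: 8·1/11 + 10·2/11 + 11·4/11 = 72/11.
E[X | X ≥ 6] = (72/11) / (7/11) = 72/7.

72/7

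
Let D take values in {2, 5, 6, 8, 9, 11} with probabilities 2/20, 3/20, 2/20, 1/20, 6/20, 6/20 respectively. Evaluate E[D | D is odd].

P(D is odd) = 3/4.
Σ over the event: 5·3/20 + 9·3/10 + 11·3/10 = 27/4.
E[D | D is odd] = (27/4) / (3/4) = 9.

9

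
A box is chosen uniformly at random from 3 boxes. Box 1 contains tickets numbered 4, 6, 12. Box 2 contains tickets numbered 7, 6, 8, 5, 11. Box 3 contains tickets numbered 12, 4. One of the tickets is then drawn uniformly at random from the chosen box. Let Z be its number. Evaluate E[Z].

E[Z | box 1] = (4+6+12)/3 = 22/3.
E[Z | box 2] = (7+6+8+5+11)/5 = 37/5.
E[Z | box 3] = (12+4)/2 = 8.
E[Z] = (1/3)·(22/3) + (1/3)·(37/5) + (1/3)·(8) = 341/45.

341/45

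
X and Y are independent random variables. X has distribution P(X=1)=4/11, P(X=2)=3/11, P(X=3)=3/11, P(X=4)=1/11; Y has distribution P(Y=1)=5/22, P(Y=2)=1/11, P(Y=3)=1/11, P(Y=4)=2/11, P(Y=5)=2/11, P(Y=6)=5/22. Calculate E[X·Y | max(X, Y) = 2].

70/29

P(max(X, Y) = 2) = 29/242.
Summing XY·P(x,y) over outcomes with max(X, Y) = 2 gives 35/121.
E[X·Y | max(X, Y) = 2] = (35/121) / (29/242) = 70/29.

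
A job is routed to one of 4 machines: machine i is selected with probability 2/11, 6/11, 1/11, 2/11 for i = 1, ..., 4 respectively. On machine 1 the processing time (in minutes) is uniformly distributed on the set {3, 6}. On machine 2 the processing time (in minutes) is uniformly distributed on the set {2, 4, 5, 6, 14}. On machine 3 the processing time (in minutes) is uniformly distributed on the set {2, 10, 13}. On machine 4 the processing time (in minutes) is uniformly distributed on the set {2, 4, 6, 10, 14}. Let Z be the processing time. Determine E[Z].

E[Z | machine 1] = (3+6)/2 = 9/2.
E[Z | machine 2] = (2+4+5+6+14)/5 = 31/5.
E[Z | machine 3] = (2+10+13)/3 = 25/3.
E[Z | machine 4] = (2+4+6+10+14)/5 = 36/5.
E[Z] = (2/11)·(9/2) + (6/11)·(31/5) + (1/11)·(25/3) + (2/11)·(36/5) = 94/15.

94/15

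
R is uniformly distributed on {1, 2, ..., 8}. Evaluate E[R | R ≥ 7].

15/2

Given R ≥ 7, R is equally likely to be any of {7, 8}.
E[R | R ≥ 7] = (7 + 8) / 2 = 15/2.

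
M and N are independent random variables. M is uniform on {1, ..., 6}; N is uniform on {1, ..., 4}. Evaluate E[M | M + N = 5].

5/2

P(M + N = 5) = 1/6.
Summing M·P(x,y) over outcomes with M + N = 5 gives 5/12.
E[M | M + N = 5] = (5/12) / (1/6) = 5/2.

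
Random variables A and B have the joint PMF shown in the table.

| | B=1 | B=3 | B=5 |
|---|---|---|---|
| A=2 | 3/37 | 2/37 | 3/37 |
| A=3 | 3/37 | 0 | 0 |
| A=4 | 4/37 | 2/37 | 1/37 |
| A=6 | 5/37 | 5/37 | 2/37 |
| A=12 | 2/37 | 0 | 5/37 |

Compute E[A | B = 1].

5

P(B = 1) = 17/37.
Σ A·P over the event = 2·(3/37) + 3·(3/37) + 4·(4/37) + 6·(5/37) + 12·(2/37) = 85/37.
E[A | B = 1] = (85/37) / (17/37) = 5.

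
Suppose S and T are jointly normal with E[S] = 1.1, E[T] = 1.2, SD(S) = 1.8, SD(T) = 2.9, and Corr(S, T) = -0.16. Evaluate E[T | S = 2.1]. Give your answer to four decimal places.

0.9422

For a bivariate normal, E[T | S=x] = μ_T + ρ·(σ_T/σ_S)·(x − μ_S).
E[T | S=2.1] = 1.2 + (-0.16)·(2.9/1.8)·(2.1 − (1.1)) = 1.2 + (-0.25778)·(1) = 0.9422.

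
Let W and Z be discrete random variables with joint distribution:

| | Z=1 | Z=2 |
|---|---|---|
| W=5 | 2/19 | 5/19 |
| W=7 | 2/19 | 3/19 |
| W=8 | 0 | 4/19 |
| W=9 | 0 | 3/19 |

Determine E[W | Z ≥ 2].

7

P(Z ≥ 2) = 15/19.
Σ W·P over the event = 5·(5/19) + 7·(3/19) + 8·(4/19) + 9·(3/19) = 105/19.
E[W | Z ≥ 2] = (105/19) / (15/19) = 7.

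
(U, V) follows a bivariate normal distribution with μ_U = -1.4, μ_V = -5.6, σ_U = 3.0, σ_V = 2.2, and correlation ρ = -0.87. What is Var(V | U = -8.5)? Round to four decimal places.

1.1766

The conditional variance in a bivariate normal is σ_V²(1 − ρ²), independent of x.
Var(V | U=-8.5) = (2.2)²·(1 − (-0.87)²) = 4.84·0.2431 = 1.1766.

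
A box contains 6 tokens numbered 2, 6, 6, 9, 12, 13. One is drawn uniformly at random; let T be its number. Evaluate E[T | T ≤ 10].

23/4

P(T ≤ 10) = 2/3.
Σ over the event: 2·1/6 + 6·1/3 + 9·1/6 = 23/6.
E[T | T ≤ 10] = (23/6) / (2/3) = 23/4.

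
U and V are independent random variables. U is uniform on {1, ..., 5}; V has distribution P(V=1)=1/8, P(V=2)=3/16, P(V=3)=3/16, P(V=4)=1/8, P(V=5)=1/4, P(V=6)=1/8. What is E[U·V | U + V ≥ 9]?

P(U + V ≥ 9) = 1/5.
Summing UV·P(x,y) over outcomes with U + V ≥ 9 gives 91/20.
E[U·V | U + V ≥ 9] = (91/20) / (1/5) = 91/4.

91/4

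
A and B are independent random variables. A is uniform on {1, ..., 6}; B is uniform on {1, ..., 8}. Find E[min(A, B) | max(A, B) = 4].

16/7

Outcomes with max(A, B) = 4: (1,4), (2,4), (3,4), (4,1), (4,2), (4,3), (4,4), each with probability 1/48.
E[min(A, B) | max(A, B) = 4] = (1 + 2 + 3 + 1 + 2 + 3 + 4) / 7 = 16/7.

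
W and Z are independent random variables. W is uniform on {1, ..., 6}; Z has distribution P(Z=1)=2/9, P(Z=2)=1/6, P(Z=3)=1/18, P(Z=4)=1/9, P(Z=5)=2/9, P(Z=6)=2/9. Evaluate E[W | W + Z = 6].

P(W + Z = 6) = 7/54.
Summing W·P(x,y) over outcomes with W + Z = 6 gives 43/108.
E[W | W + Z = 6] = (43/108) / (7/54) = 43/14.

43/14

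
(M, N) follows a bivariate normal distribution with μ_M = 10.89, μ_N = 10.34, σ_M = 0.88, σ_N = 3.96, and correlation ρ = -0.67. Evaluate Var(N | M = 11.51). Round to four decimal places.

The conditional variance in a bivariate normal is σ_N²(1 − ρ²), independent of x.
Var(N | M=11.51) = (3.96)²·(1 − (-0.67)²) = 15.6816·0.5511 = 8.6421.

8.6421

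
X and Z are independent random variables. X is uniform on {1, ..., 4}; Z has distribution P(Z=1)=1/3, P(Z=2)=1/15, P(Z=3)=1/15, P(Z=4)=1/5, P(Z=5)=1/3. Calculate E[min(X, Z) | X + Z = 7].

P(X + Z = 7) = 3/20.
Summing min(X,Z)·P(x,y) over outcomes with X + Z = 7 gives 11/30.
E[min(X, Z) | X + Z = 7] = (11/30) / (3/20) = 22/9.

22/9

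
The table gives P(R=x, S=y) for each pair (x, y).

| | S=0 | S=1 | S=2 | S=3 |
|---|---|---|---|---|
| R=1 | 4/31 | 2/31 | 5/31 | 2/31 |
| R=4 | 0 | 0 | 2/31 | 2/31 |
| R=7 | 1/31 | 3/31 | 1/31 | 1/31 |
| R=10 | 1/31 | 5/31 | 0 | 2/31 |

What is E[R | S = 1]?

P(S = 1) = 10/31.
Σ R·P over the event = 1·(2/31) + 7·(3/31) + 10·(5/31) = 73/31.
E[R | S = 1] = (73/31) / (10/31) = 73/10.

73/10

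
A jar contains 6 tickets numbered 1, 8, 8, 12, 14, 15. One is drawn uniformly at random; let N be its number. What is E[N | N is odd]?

8

P(N is odd) = 1/3.
Σ over the event: 1·1/6 + 15·1/6 = 8/3.
E[N | N is odd] = (8/3) / (1/3) = 8.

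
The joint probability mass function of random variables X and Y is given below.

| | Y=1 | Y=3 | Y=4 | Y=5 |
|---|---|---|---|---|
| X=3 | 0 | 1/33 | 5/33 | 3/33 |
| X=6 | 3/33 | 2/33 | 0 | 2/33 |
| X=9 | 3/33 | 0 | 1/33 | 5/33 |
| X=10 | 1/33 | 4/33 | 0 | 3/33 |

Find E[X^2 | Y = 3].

P(Y = 3) = 7/33.
Σ X^2·P over the event = 9·(1/33) + 36·(2/33) + 100·(4/33) = 481/33.
E[X^2 | Y = 3] = (481/33) / (7/33) = 481/7.

481/7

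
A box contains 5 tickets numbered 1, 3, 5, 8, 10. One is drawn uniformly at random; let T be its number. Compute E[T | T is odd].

P(T is odd) = 3/5.
Σ over the event: 1·1/5 + 3·1/5 + 5·1/5 = 9/5.
E[T | T is odd] = (9/5) / (3/5) = 3.

3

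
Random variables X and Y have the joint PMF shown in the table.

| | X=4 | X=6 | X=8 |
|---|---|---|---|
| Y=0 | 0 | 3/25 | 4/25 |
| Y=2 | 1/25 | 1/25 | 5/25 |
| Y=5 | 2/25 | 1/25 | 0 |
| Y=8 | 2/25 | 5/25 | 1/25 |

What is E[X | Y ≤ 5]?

P(Y ≤ 5) = 17/25.
Summing X·P(X=x,Y=y) over the conditioning event gives 114/25.
E[X | Y ≤ 5] = (114/25) / (17/25) = 114/17.

114/17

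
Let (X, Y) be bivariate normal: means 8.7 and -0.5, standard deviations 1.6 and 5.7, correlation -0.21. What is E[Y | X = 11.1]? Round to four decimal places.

-2.2955

For a bivariate normal, E[Y | X=x] = μ_Y + ρ·(σ_Y/σ_X)·(x − μ_X).
E[Y | X=11.1] = -0.5 + (-0.21)·(5.7/1.6)·(11.1 − (8.7)) = -0.5 + (-0.74813)·(2.4) = -2.2955.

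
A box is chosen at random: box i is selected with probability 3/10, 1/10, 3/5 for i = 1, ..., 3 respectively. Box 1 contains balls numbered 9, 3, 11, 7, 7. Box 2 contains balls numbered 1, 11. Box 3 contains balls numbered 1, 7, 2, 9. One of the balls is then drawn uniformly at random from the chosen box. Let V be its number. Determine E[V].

567/100

E[V | box 1] = (9+3+11+7+7)/5 = 37/5.
E[V | box 2] = (1+11)/2 = 6.
E[V | box 3] = (1+7+2+9)/4 = 19/4.
By the law of total expectation,
E[V] = (3/10)·(37/5) + (1/10)·(6) + (3/5)·(19/4) = 567/100.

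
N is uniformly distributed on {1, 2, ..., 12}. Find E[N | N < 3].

3/2

Given N < 3, N is equally likely to be any of {1, 2}.
E[N | N < 3] = (1 + 2) / 2 = 3/2.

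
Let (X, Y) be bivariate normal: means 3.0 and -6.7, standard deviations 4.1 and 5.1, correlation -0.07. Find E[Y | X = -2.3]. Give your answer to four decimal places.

The regression of Y on X has slope ρ·σ_Y/σ_X and passes through (μ_X, μ_Y).
E[Y | X=-2.3] = -6.7 + (-0.07)·(5.1/4.1)·(-2.3 − (3.0)) = -6.7 + (-0.087073)·(-5.3) = -6.2385.

-6.2385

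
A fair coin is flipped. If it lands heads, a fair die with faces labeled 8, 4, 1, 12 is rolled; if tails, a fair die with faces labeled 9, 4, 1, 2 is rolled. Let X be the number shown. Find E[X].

41/8

E[X | heads] = (8+4+1+12)/4 = 25/4.
E[X | tails] = (9+4+1+2)/4 = 4.
By the law of total expectation,
E[X] = (1/2)·(25/4) + (1/2)·(4) = 41/8.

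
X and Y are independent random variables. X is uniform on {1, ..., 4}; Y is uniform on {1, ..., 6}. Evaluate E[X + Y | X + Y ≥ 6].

52/7

P(X + Y ≥ 6) = 7/12.
Summing (X+Y)·P(x,y) over outcomes with X + Y ≥ 6 gives 13/3.
E[X + Y | X + Y ≥ 6] = (13/3) / (7/12) = 52/7.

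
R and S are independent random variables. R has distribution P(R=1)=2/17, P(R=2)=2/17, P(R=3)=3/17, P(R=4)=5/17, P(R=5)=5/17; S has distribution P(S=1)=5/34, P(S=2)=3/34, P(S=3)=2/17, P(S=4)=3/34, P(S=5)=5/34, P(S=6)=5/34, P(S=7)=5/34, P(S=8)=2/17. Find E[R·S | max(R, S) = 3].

P(max(R, S) = 3) = 26/289.
Summing RS·P(x,y) over outcomes with max(R, S) = 3 gives 279/578.
E[R·S | max(R, S) = 3] = (279/578) / (26/289) = 279/52.

279/52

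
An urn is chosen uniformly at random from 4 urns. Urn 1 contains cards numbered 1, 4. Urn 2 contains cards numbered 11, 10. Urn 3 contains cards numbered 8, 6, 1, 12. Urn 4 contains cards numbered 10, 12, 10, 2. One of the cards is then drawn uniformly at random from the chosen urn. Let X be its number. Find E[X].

113/16

E[X | urn 1] = (1+4)/2 = 5/2.
E[X | urn 2] = (11+10)/2 = 21/2.
E[X | urn 3] = (8+6+1+12)/4 = 27/4.
E[X | urn 4] = (10+12+10+2)/4 = 17/2.
E[X] = (1/4)·(5/2) + (1/4)·(21/2) + (1/4)·(27/4) + (1/4)·(17/2) = 113/16.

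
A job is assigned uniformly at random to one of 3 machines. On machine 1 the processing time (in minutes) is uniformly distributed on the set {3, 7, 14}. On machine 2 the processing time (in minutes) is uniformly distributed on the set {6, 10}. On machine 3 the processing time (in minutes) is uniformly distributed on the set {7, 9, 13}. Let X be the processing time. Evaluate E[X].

E[X | machine 1] = (3+7+14)/3 = 8.
E[X | machine 2] = (6+10)/2 = 8.
E[X | machine 3] = (7+9+13)/3 = 29/3.
E[X] = (1/3)·(8) + (1/3)·(8) + (1/3)·(29/3) = 77/9.

77/9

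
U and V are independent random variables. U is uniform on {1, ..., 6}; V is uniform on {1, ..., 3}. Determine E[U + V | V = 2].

P(V = 2) = 1/3.
Summing (U+V)·P(x,y) over outcomes with V = 2 gives 11/6.
E[U + V | V = 2] = (11/6) / (1/3) = 11/2.

11/2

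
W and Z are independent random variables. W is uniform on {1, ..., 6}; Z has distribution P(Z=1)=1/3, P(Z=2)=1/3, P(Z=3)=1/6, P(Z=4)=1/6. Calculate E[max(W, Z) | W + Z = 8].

21/4

P(W + Z = 8) = 1/9.
Summing max(W,Z)·P(x,y) over outcomes with W + Z = 8 gives 7/12.
E[max(W, Z) | W + Z = 8] = (7/12) / (1/9) = 21/4.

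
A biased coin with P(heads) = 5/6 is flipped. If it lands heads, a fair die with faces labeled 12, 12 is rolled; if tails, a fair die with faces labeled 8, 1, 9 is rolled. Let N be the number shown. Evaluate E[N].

E[N | heads] = (12+12)/2 = 12.
E[N | tails] = (8+1+9)/3 = 6.
E[N] = (5/6)·(12) + (1/6)·(6) = 11.

11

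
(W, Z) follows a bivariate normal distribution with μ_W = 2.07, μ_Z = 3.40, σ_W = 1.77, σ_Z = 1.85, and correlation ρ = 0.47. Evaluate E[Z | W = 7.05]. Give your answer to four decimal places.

5.8464

E[Z | W=x] = μ_Z + ρ(σ_Z/σ_W)(x − μ_W) for jointly normal variables.
E[Z | W=7.05] = 3.40 + (0.47)·(1.85/1.77)·(7.05 − (2.07)) = 3.40 + (0.49124)·(4.98) = 5.8464.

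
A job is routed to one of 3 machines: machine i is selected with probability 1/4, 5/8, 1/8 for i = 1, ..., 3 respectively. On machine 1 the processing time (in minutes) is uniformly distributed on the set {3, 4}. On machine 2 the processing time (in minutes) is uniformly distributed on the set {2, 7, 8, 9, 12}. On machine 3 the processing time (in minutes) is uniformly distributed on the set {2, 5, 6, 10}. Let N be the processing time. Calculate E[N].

203/32

E[N | machine 1] = (3+4)/2 = 7/2.
E[N | machine 2] = (2+7+8+9+12)/5 = 38/5.
E[N | machine 3] = (2+5+6+10)/4 = 23/4.
E[N] = (1/4)·(7/2) + (5/8)·(38/5) + (1/8)·(23/4) = 203/32.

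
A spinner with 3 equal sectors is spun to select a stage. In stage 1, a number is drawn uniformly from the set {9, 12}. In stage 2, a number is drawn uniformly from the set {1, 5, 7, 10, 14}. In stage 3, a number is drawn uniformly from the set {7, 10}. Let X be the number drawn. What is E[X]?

44/5

E[X | stage 1] = (9+12)/2 = 21/2.
E[X | stage 2] = (1+5+7+10+14)/5 = 37/5.
E[X | stage 3] = (7+10)/2 = 17/2.
E[X] = (1/3)·(21/2) + (1/3)·(37/5) + (1/3)·(17/2) = 44/5.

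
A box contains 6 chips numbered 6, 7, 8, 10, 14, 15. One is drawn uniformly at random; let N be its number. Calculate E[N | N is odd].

11

P(N is odd) = 1/3.
Σ over the event: 7·1/6 + 15·1/6 = 11/3.
E[N | N is odd] = (11/3) / (1/3) = 11.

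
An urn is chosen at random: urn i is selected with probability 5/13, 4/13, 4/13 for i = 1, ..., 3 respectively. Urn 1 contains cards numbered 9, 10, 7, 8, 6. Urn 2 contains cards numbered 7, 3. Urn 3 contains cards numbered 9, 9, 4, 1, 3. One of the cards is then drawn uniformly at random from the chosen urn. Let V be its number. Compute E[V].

E[V | urn 1] = (9+10+7+8+6)/5 = 8.
E[V | urn 2] = (7+3)/2 = 5.
E[V | urn 3] = (9+9+4+1+3)/5 = 26/5.
E[V] = (5/13)·(8) + (4/13)·(5) + (4/13)·(26/5) = 404/65.

404/65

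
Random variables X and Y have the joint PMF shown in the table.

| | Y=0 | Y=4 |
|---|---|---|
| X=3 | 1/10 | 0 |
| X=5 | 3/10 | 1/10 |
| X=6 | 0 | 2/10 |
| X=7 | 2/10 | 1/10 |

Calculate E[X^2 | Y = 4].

73/2

P(Y = 4) = 2/5.
Σ X^2·P over the event = 25·(1/10) + 36·(2/10) + 49·(1/10) = 73/5.
E[X^2 | Y = 4] = (73/5) / (2/5) = 73/2.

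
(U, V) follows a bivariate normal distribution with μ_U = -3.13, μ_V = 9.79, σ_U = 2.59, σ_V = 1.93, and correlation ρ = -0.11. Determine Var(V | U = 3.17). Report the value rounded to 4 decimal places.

Var(V | U=x) = (1 − ρ²)·σ_V².
Var(V | U=3.17) = (1.93)²·(1 − (-0.11)²) = 3.7249·0.9879 = 3.6798.

3.6798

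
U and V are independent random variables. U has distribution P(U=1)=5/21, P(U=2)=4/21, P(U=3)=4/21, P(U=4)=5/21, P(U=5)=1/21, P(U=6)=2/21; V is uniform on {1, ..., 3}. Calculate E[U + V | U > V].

P(U > V) = 4/7.
Summing (U+V)·P(x,y) over outcomes with U > V gives 23/7.
E[U + V | U > V] = (23/7) / (4/7) = 23/4.

23/4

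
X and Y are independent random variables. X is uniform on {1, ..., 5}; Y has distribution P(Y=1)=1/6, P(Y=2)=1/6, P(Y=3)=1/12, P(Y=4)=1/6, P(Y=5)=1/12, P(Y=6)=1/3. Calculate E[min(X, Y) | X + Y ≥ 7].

P(X + Y ≥ 7) = 17/30.
Summing min(X,Y)·P(x,y) over outcomes with X + Y ≥ 7 gives 53/30.
E[min(X, Y) | X + Y ≥ 7] = (53/30) / (17/30) = 53/17.

53/17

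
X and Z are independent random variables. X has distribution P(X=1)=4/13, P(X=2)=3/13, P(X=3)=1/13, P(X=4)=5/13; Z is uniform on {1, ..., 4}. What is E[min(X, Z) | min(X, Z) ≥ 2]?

71/27

P(min(X, Z) ≥ 2) = 27/52.
Summing min(X,Z)·P(x,y) over outcomes with min(X, Z) ≥ 2 gives 71/52.
E[min(X, Z) | min(X, Z) ≥ 2] = (71/52) / (27/52) = 71/27.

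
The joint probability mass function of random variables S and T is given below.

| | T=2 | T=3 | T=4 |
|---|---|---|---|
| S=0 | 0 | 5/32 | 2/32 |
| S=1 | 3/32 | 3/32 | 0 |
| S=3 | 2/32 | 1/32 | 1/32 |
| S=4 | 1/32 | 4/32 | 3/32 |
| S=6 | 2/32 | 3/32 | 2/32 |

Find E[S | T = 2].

P(T = 2) = 1/4.
Σ S·P over the event = 1·(3/32) + 3·(2/32) + 4·(1/32) + 6·(2/32) = 25/32.
E[S | T = 2] = (25/32) / (1/4) = 25/8.

25/8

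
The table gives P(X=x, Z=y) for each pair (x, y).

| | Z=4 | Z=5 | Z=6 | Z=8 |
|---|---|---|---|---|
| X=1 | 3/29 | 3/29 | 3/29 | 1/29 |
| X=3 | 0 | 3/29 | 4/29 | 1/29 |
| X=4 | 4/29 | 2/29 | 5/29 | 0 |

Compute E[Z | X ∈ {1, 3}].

50/9

P(X ∈ {1, 3}) = 18/29.
Σ Z·P over the event = 4·(3/29) + 5·(3/29) + 6·(3/29) + 8·(1/29) + 5·(3/29) + 6·(4/29) + 8·(1/29) = 100/29.
E[Z | X ∈ {1, 3}] = (100/29) / (18/29) = 50/9.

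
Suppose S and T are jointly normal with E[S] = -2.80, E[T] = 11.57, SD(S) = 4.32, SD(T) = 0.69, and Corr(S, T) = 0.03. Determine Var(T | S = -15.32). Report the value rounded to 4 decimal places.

0.4757

For a bivariate normal, Var(T | S=x) = σ_T²(1 − ρ²).
Var(T | S=-15.32) = (0.69)²·(1 − (0.03)²) = 0.4761·0.9991 = 0.4757.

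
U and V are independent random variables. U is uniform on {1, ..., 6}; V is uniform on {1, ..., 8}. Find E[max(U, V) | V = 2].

11/3

Outcomes with V = 2: (1,2), (2,2), (3,2), (4,2), (5,2), (6,2), each with probability 1/48.
E[max(U, V) | V = 2] = (2 + 2 + 3 + 4 + 5 + 6) / 6 = 11/3.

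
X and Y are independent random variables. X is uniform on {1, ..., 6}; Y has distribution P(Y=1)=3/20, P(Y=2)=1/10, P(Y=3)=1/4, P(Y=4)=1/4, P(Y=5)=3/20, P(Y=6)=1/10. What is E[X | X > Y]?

244/51

P(X > Y) = 17/40.
Summing X·P(x,y) over outcomes with X > Y gives 61/30.
E[X | X > Y] = (61/30) / (17/40) = 244/51.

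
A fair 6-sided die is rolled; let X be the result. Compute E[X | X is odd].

3

Given X is odd, X is equally likely to be any of {1, 3, 5}.
E[X | X is odd] = (1 + 3 + 5) / 3 = 3.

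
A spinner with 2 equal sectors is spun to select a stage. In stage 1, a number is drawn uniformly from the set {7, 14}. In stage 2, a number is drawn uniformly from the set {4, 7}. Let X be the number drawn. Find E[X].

8

E[X | stage 1] = (7+14)/2 = 21/2.
E[X | stage 2] = (4+7)/2 = 11/2.
By the law of total expectation,
E[X] = (1/2)·(21/2) + (1/2)·(11/2) = 8.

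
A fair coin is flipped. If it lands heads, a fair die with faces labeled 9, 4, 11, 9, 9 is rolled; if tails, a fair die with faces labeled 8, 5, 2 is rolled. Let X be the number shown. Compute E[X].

67/10

E[X | heads] = (9+4+11+9+9)/5 = 42/5.
E[X | tails] = (8+5+2)/3 = 5.
By the law of total expectation,
E[X] = (1/2)·(42/5) + (1/2)·(5) = 67/10.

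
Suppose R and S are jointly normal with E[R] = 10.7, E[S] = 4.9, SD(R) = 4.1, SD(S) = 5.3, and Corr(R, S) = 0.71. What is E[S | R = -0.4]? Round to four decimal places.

The regression of S on R has slope ρ·σ_S/σ_R and passes through (μ_R, μ_S).
E[S | R=-0.4] = 4.9 + (0.71)·(5.3/4.1)·(-0.4 − (10.7)) = 4.9 + (0.9178)·(-11.1) = -5.2876.

-5.2876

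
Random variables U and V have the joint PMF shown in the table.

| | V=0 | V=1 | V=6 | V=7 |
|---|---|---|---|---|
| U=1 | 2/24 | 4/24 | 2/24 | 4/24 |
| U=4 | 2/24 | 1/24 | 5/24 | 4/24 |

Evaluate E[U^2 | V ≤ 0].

17/2

P(V ≤ 0) = 1/6.
Σ U^2·P over the event = 1·(2/24) + 16·(2/24) = 17/12.
E[U^2 | V ≤ 0] = (17/12) / (1/6) = 17/2.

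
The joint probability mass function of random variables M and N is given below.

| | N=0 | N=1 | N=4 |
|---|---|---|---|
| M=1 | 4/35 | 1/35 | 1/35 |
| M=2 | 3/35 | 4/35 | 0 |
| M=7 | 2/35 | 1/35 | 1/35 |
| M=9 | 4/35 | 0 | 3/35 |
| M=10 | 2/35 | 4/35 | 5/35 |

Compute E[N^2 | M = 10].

84/11

P(M = 10) = 11/35.
Summing N^2·P(M=x,N=y) over the conditioning event gives 12/5.
E[N^2 | M = 10] = (12/5) / (11/35) = 84/11.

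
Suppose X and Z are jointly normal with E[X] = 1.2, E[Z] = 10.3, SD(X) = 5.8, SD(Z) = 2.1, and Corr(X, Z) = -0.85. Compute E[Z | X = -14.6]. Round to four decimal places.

15.1626

E[Z | X=x] = μ_Z + ρ(σ_Z/σ_X)(x − μ_X) for jointly normal variables.
E[Z | X=-14.6] = 10.3 + (-0.85)·(2.1/5.8)·(-14.6 − (1.2)) = 10.3 + (-0.30776)·(-15.8) = 15.1626.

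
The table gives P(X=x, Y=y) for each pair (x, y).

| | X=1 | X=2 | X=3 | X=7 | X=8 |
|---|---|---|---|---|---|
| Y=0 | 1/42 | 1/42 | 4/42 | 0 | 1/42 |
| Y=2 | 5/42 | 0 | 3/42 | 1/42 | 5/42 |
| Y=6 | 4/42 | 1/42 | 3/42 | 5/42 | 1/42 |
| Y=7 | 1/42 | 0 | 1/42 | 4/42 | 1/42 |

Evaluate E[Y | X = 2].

3

P(X = 2) = 1/21.
Σ Y·P over the event = 0·(1/42) + 6·(1/42) = 1/7.
E[Y | X = 2] = (1/7) / (1/21) = 3.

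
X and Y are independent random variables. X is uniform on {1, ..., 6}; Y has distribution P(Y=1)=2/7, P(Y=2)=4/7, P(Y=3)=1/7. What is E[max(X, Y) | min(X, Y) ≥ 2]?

101/25

P(min(X, Y) ≥ 2) = 25/42.
Summing max(X,Y)·P(x,y) over outcomes with min(X, Y) ≥ 2 gives 101/42.
E[max(X, Y) | min(X, Y) ≥ 2] = (101/42) / (25/42) = 101/25.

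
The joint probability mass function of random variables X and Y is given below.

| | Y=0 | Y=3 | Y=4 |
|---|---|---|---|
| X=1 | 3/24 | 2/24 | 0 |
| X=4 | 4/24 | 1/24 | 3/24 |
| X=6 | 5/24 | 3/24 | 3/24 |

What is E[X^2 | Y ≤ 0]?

P(Y ≤ 0) = 1/2.
Σ X^2·P over the event = 1·(3/24) + 16·(4/24) + 36·(5/24) = 247/24.
E[X^2 | Y ≤ 0] = (247/24) / (1/2) = 247/12.

247/12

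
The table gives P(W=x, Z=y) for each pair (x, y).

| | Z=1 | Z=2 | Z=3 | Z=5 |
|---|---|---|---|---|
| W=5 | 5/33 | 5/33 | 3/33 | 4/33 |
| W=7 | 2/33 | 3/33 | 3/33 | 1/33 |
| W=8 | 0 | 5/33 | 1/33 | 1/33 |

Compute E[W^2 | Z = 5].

P(Z = 5) = 2/11.
Summing W^2·P(W=x,Z=y) over the conditioning event gives 71/11.
E[W^2 | Z = 5] = (71/11) / (2/11) = 71/2.

71/2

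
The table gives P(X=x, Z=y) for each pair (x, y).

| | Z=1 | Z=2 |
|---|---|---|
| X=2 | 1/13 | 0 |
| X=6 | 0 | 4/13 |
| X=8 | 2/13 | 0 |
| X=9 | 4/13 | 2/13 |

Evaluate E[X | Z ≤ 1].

P(Z ≤ 1) = 7/13.
Σ X·P over the event = 2·(1/13) + 8·(2/13) + 9·(4/13) = 54/13.
E[X | Z ≤ 1] = (54/13) / (7/13) = 54/7.

54/7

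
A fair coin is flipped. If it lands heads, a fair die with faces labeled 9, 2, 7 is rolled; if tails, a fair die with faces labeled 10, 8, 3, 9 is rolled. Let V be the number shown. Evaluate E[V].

27/4

E[V | heads] = (9+2+7)/3 = 6.
E[V | tails] = (10+8+3+9)/4 = 15/2.
E[V] = (1/2)·(6) + (1/2)·(15/2) = 27/4.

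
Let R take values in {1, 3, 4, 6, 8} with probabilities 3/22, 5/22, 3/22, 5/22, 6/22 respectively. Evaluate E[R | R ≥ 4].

P(R ≥ 4) = 7/11.
Σ over the event: 4·3/22 + 6·5/22 + 8·3/11 = 45/11.
E[R | R ≥ 4] = (45/11) / (7/11) = 45/7.

45/7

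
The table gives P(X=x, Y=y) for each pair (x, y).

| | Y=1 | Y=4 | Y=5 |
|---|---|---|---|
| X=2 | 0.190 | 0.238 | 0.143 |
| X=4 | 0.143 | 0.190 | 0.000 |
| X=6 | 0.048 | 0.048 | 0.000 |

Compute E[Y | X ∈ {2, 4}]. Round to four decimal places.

P(X ∈ {2, 4}) = 0.904.
Σ Y·P over the event = 1·(0.190) + 4·(0.238) + 5·(0.143) + 1·(0.143) + 4·(0.190) = 2.760.
E[Y | X ∈ {2, 4}] = (2.760) / (0.904) = 3.0531.

3.0531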